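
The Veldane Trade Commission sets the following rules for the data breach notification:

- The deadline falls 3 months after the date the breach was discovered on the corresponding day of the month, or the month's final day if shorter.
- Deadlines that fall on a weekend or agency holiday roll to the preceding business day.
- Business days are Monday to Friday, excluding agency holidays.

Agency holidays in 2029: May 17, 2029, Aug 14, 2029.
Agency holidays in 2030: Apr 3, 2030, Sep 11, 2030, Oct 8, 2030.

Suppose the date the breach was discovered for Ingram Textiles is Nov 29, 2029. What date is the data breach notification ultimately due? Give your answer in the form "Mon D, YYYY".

3 months from Nov 29, 2029 is Feb 28, 2030 (day 29 does not exist in February, so the month's last day is used).
Feb 28, 2030 (Thursday) is already a business day.
Deadline: Feb 28, 2030.

Feb 28, 2030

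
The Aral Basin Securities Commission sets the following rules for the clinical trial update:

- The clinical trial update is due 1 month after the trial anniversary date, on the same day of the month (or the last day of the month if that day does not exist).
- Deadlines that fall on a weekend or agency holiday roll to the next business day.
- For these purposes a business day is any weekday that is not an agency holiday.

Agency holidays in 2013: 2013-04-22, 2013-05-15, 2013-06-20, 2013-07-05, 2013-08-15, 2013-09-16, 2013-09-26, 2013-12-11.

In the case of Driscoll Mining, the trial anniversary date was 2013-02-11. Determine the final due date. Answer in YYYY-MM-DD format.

2013-03-11

1 month after 2013-02-11, on the same day of the month, is 2013-03-11.
2013-03-11 falls on a Monday, which is a business day, so no adjustment is needed.
Final deadline: 2013-03-11.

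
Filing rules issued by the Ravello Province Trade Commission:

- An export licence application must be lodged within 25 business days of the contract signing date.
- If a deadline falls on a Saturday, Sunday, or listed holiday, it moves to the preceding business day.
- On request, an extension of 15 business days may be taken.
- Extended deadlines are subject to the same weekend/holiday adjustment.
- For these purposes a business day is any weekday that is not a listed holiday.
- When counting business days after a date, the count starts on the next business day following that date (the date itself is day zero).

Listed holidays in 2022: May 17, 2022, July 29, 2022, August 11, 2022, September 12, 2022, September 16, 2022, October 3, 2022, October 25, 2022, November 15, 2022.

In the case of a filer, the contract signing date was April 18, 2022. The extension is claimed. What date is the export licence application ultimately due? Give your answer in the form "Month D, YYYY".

June 14, 2022

25 business days after April 18, 2022, excluding weekends and holidays, is May 24, 2022.
May 24, 2022 (Tuesday) is already a business day.
Applying the 15-business-day extension: 15 business days after May 24, 2022 is June 14, 2022.
June 14, 2022 is a Tuesday and not a listed holiday, so it stands.
So the filing is due June 14, 2022.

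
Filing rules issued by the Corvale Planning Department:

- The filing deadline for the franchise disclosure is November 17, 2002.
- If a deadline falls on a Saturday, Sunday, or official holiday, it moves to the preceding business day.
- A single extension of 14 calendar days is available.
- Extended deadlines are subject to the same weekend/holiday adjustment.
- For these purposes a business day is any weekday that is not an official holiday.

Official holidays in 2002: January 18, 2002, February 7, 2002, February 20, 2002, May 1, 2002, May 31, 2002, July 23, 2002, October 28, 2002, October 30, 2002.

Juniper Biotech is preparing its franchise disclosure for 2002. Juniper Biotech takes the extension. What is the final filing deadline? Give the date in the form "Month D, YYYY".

Start from the fixed due date, November 17, 2002.
Because November 17, 2002 is a Sunday, the deadline becomes November 15, 2002 (Friday).
The 14-calendar-day extension moves the deadline from November 15, 2002 to November 29, 2002.
November 29, 2002 is a Friday and not a listed holiday, so it stands.
Final deadline: November 29, 2002.

November 29, 2002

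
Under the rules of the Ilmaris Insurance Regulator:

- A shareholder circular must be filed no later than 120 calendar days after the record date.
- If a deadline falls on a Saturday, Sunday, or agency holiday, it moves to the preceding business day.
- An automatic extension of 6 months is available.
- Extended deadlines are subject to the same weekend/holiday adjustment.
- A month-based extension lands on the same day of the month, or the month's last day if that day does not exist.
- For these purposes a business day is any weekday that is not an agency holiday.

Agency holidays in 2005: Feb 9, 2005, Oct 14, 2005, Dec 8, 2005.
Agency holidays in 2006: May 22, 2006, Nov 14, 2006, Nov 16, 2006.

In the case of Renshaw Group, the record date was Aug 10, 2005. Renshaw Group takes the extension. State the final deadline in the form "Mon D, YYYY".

From Aug 10, 2005, 120 calendar days later is Dec 8, 2005.
Dec 8, 2005 is a listed holiday, so it moves to the preceding business day, Dec 7, 2005 (Wednesday).
The 6 months extension carries Dec 7, 2005 to Jun 7, 2006.
Jun 7, 2006 falls on a Wednesday, which is a business day, so no adjustment is needed.
The final due date is Jun 7, 2006.

Jun 7, 2006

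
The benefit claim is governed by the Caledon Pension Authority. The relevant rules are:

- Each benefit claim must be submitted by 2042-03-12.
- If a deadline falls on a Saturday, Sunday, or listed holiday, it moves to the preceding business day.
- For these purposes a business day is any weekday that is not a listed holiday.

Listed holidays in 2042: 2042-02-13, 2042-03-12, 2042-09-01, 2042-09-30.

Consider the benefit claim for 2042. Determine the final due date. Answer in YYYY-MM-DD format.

The stated deadline is 2042-03-12.
2042-03-12 falls on a listed holiday. Rolling to the preceding business day gives 2042-03-11, a Tuesday.
So the filing is due 2042-03-11.

2042-03-11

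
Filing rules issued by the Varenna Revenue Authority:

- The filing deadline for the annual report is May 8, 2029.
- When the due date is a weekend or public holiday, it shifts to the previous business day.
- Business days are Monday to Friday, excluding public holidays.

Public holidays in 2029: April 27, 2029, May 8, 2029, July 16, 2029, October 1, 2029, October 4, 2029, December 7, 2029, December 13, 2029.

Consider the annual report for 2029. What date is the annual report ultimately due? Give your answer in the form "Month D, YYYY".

May 7, 2029

The statutory due date is May 8, 2029.
May 8, 2029 is a listed holiday; the preceding business day is May 7, 2029 (Monday).
Final deadline: May 7, 2029.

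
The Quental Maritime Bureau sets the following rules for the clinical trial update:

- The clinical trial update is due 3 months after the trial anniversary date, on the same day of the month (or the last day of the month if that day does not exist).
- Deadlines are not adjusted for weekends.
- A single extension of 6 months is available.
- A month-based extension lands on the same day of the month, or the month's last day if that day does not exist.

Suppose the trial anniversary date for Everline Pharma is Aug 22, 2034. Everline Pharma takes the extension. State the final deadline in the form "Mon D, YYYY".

Moving 3 months forward from Aug 22, 2034 on the corresponding day gives Nov 22, 2034.
No adjustment is made for weekends or holidays, so Nov 22, 2034 stands.
Add 6 months to Nov 22, 2034: May 22, 2035.
May 22, 2035 falls on a Tuesday. The rules make no weekend/holiday allowance, so it remains May 22, 2035.
Deadline: May 22, 2035.

May 22, 2035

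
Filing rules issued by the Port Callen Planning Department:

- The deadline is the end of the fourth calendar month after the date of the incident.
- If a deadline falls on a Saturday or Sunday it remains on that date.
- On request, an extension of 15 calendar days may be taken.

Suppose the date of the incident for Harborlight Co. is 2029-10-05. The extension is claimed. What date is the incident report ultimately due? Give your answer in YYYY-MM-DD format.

4 months after 2029-10-05 falls in February 2030; the last day of that month is 2030-02-28.
2030-02-28 is a Thursday; no weekend or holiday adjustment applies.
Applying the 15-calendar-day extension: 2030-02-28 + 15 days = 2030-03-15.
2030-03-15 is a Friday; no weekend or holiday adjustment applies.
Deadline: 2030-03-15.

2030-03-15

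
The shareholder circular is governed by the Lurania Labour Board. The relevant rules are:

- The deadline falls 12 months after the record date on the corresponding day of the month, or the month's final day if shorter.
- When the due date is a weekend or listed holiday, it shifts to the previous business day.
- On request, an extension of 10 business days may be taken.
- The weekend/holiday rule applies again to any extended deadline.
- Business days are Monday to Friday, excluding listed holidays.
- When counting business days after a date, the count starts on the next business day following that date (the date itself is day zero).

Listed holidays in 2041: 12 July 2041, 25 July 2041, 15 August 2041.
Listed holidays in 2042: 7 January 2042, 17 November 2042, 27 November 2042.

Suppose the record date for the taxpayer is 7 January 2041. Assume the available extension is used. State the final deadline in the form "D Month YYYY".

12 months from 7 January 2041 is 7 January 2042.
7 January 2042 is a listed holiday; the preceding business day is 6 January 2042 (Monday).
The 10-business-day extension runs from 6 January 2042 to 21 January 2042.
21 January 2042 is a Tuesday and not a listed holiday, so it stands.
Final deadline: 21 January 2042.

21 January 2042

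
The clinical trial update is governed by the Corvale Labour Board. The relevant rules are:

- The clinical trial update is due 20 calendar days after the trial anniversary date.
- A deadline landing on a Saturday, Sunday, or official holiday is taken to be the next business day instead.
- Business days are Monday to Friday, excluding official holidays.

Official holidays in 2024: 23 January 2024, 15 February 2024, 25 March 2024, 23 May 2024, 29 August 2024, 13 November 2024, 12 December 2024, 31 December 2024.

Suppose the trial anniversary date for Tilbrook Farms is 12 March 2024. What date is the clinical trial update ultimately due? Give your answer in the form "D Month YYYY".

Trigger date 12 March 2024 + 20 calendar days = 1 April 2024.
1 April 2024 is a Monday and not a listed holiday, so it stands.
Deadline: 1 April 2024.

1 April 2024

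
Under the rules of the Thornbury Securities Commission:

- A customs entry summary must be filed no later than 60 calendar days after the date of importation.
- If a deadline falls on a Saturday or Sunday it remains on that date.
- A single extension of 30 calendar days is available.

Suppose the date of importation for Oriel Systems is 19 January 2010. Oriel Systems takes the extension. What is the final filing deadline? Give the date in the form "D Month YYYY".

From 19 January 2010, 60 calendar days later is 20 March 2010.
No adjustment is made for weekends or holidays, so 20 March 2010 stands.
Applying the 30-calendar-day extension: 20 March 2010 + 30 days = 19 April 2010.
19 April 2010 is a Monday; no weekend or holiday adjustment applies.
So the filing is due 19 April 2010.

19 April 2010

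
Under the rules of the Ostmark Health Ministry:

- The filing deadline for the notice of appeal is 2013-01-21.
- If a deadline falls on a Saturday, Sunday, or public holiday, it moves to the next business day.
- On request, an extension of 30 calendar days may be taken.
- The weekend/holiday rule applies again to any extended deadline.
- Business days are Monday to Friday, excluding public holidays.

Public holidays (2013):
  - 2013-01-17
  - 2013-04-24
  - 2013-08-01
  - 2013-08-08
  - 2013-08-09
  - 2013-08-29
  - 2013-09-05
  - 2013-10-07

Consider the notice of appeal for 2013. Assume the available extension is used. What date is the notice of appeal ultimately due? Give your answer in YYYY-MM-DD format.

The stated deadline is 2013-01-21.
Since 2013-01-21 is a Monday and not a holiday, the date is unchanged.
With the 30-day extension, 2013-01-21 becomes 2013-02-20.
2013-02-20 (Wednesday) is already a business day.
So the filing is due 2013-02-20.

2013-02-20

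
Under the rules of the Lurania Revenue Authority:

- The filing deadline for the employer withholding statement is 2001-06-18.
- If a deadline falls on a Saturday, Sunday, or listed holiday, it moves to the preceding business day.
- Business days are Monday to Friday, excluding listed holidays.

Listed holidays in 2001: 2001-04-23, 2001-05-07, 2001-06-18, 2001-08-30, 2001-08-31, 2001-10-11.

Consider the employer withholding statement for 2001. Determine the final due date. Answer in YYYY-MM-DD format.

The stated deadline is 2001-06-18.
Because 2001-06-18 is a listed holiday, the deadline becomes 2001-06-15 (Friday).
The final due date is 2001-06-15.

2001-06-15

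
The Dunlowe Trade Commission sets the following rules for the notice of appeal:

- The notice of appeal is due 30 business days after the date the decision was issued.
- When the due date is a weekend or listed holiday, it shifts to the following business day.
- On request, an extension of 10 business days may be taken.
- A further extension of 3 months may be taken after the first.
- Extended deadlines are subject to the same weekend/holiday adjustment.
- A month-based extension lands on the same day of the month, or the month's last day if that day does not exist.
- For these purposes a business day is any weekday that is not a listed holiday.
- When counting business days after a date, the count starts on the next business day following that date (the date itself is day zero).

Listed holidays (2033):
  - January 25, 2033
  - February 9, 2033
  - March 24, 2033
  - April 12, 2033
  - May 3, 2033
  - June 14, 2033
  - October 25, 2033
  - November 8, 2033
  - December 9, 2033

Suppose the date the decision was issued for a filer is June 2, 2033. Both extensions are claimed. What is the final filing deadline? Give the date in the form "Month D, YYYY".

October 31, 2033

Starting the day after June 2, 2033 and counting 30 business days lands on July 15, 2033.
July 15, 2033 is a Friday and not a listed holiday, so it stands.
Applying the 10-business-day extension: 10 business days after July 15, 2033 is July 29, 2033.
July 29, 2033 falls on a Friday, which is a business day, so no adjustment is needed.
The 3 months extension carries July 29, 2033 to October 29, 2033.
October 29, 2033 falls on a Saturday. Rolling to the next business day gives October 31, 2033, a Monday.
Deadline: October 31, 2033.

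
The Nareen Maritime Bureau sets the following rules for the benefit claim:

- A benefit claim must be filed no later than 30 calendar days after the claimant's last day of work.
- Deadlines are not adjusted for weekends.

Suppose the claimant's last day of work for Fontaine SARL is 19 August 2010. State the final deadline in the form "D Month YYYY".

From 19 August 2010, 30 calendar days later is 18 September 2010.
18 September 2010 is a Saturday; no weekend or holiday adjustment applies.
The final due date is 18 September 2010.

18 September 2010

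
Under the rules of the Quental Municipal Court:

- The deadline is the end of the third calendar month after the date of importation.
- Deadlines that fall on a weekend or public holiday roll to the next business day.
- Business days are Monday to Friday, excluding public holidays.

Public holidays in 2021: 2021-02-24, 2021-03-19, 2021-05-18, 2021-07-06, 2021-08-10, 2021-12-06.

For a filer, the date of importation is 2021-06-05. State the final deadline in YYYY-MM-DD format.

3 months after 2021-06-05 falls in September 2021; the last day of that month is 2021-09-30.
2021-09-30 is a Thursday and not a listed holiday, so it stands.
The final due date is 2021-09-30.

2021-09-30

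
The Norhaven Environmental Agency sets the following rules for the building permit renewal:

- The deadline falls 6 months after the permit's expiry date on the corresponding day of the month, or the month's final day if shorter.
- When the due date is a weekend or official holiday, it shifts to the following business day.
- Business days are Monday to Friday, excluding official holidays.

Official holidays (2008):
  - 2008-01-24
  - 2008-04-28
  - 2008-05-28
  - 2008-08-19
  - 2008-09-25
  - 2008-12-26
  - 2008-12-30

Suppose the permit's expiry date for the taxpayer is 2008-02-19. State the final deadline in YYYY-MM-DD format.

6 months from 2008-02-19 is 2008-08-19.
Because 2008-08-19 is a listed holiday, the deadline becomes 2008-08-20 (Wednesday).
Final deadline: 2008-08-20.

2008-08-20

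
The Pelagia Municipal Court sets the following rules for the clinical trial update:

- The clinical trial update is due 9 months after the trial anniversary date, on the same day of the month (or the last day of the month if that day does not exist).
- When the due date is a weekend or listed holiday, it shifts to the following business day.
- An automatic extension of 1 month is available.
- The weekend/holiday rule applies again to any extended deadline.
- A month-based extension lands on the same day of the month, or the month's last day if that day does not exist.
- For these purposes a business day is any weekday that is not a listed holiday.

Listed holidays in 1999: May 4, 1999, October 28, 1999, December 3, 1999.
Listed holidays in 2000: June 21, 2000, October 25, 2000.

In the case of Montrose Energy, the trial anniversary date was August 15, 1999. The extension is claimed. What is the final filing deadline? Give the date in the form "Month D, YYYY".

June 15, 2000

9 months from August 15, 1999 is May 15, 2000.
May 15, 2000 falls on a Monday, which is a business day, so no adjustment is needed.
The 1 month extension carries May 15, 2000 to June 15, 2000.
June 15, 2000 falls on a Thursday, which is a business day, so no adjustment is needed.
Deadline: June 15, 2000.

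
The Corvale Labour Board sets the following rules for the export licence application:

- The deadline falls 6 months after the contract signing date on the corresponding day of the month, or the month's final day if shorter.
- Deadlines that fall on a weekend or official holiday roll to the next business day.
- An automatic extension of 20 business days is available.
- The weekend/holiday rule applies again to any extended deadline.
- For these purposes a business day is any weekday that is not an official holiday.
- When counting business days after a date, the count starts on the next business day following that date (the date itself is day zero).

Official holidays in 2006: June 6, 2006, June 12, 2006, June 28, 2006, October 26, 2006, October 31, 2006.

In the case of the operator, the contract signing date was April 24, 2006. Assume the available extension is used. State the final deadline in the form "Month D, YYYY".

November 23, 2006

6 months from April 24, 2006 is October 24, 2006.
Since October 24, 2006 is a Tuesday and not a holiday, the date is unchanged.
Applying the 20-business-day extension: 20 business days after October 24, 2006 is November 23, 2006.
Since November 23, 2006 is a Thursday and not a holiday, the date is unchanged.
So the filing is due November 23, 2006.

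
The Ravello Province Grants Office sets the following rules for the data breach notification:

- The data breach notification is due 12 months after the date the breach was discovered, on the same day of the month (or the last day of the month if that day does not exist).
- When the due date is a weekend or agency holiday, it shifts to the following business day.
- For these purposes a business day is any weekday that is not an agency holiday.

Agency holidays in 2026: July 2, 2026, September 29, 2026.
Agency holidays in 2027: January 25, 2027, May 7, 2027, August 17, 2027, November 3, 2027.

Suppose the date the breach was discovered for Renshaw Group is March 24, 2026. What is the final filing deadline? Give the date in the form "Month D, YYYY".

March 24, 2027

Moving 12 months forward from March 24, 2026 on the corresponding day gives March 24, 2027.
Since March 24, 2027 is a Wednesday and not a holiday, the date is unchanged.
Deadline: March 24, 2027.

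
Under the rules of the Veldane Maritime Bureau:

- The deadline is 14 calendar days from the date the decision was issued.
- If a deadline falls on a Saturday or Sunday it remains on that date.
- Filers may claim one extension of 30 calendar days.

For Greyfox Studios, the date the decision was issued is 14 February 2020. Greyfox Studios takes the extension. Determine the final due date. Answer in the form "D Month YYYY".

Adding 14 calendar days to 14 February 2020 gives 28 February 2020.
No adjustment is made for weekends or holidays, so 28 February 2020 stands.
Add the 30 calendar-day extension to 28 February 2020: 29 March 2020.
No adjustment is made for weekends or holidays, so 29 March 2020 stands.
So the filing is due 29 March 2020.

29 March 2020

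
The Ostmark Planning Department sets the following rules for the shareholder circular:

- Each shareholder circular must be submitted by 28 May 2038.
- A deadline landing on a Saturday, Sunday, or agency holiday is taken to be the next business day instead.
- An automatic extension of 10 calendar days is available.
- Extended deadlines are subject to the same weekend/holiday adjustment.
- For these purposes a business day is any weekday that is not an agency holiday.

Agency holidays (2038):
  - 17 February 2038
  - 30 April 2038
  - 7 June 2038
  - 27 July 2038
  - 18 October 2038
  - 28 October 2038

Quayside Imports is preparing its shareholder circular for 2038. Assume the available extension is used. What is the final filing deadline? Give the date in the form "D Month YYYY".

The stated deadline is 28 May 2038.
28 May 2038 (Friday) is already a business day.
The 10-calendar-day extension moves the deadline from 28 May 2038 to 7 June 2038.
Because 7 June 2038 is a listed holiday, the deadline becomes 8 June 2038 (Tuesday).
The final due date is 8 June 2038.

8 June 2038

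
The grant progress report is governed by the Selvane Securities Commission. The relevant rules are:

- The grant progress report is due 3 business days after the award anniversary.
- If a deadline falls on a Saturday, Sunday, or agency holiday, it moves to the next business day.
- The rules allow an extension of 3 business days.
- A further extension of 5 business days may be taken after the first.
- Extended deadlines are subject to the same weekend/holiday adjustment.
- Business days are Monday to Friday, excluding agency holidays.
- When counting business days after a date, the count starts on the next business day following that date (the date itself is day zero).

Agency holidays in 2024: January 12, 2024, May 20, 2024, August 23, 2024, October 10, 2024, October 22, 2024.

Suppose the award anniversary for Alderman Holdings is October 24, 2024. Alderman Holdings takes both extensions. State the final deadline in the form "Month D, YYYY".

Counting 3 business days after October 24, 2024 (skipping weekends and listed holidays) reaches October 29, 2024.
October 29, 2024 (Tuesday) is already a business day.
The 3-business-day extension runs from October 29, 2024 to November 1, 2024.
November 1, 2024 (Friday) is already a business day.
The 5-business-day extension runs from November 1, 2024 to November 8, 2024.
November 8, 2024 falls on a Friday, which is a business day, so no adjustment is needed.
The final due date is November 8, 2024.

November 8, 2024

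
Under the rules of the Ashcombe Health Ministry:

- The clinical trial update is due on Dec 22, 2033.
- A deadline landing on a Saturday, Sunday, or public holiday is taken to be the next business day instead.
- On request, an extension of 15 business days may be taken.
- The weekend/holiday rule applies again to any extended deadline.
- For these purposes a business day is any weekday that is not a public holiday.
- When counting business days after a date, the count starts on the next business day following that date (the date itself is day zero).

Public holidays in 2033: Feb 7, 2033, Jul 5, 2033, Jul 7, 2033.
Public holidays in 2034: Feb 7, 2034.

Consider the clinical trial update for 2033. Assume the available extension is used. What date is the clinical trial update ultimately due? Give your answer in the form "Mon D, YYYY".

Jan 12, 2034

The statutory due date is Dec 22, 2033.
Dec 22, 2033 is a Thursday and not a listed holiday, so it stands.
Applying the 15-business-day extension: 15 business days after Dec 22, 2033 is Jan 12, 2034.
Jan 12, 2034 falls on a Thursday, which is a business day, so no adjustment is needed.
Deadline: Jan 12, 2034.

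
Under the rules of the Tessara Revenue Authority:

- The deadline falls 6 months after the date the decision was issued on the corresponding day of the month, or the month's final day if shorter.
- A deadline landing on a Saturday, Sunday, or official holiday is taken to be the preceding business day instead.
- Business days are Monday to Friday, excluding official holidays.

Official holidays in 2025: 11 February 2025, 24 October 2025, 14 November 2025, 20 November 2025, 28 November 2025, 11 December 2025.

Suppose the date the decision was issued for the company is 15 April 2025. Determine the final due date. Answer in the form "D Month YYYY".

15 October 2025

Moving 6 months forward from 15 April 2025 on the corresponding day gives 15 October 2025.
15 October 2025 falls on a Wednesday, which is a business day, so no adjustment is needed.
Final deadline: 15 October 2025.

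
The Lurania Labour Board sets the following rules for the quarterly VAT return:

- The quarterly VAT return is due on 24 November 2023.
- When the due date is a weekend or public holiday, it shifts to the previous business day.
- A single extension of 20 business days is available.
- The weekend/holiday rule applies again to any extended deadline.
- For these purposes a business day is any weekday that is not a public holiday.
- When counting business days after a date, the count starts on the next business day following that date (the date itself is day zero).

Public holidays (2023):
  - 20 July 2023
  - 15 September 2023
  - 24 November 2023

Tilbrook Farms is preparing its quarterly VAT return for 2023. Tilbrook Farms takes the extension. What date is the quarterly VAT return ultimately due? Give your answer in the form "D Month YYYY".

Start from the fixed due date, 24 November 2023.
24 November 2023 is a listed holiday, so it moves to the preceding business day, 23 November 2023 (Thursday).
Counting 20 further business days from 23 November 2023 reaches 22 December 2023.
22 December 2023 (Friday) is already a business day.
Final deadline: 22 December 2023.

22 December 2023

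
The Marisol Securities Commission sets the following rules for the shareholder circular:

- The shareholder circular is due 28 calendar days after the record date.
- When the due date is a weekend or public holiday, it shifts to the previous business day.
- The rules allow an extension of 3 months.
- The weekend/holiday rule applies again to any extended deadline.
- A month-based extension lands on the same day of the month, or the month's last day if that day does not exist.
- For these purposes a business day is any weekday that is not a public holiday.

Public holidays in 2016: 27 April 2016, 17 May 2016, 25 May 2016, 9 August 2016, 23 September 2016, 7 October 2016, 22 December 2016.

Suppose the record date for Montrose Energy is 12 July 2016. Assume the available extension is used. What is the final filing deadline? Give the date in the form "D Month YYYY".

8 November 2016

From 12 July 2016, 28 calendar days later is 9 August 2016.
9 August 2016 falls on a listed holiday. Rolling to the preceding business day gives 8 August 2016, a Monday.
Applying the 3 months extension: 3 months after 8 August 2016 is 8 November 2016.
8 November 2016 (Tuesday) is already a business day.
The final due date is 8 November 2016.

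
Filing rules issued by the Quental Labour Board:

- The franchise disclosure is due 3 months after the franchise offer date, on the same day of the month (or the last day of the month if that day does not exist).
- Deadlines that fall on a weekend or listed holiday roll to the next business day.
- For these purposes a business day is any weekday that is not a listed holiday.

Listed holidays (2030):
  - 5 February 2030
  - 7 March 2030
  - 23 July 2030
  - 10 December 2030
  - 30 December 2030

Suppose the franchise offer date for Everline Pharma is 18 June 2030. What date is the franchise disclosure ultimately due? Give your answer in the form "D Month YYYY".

18 September 2030

Moving 3 months forward from 18 June 2030 on the corresponding day gives 18 September 2030.
18 September 2030 (Wednesday) is already a business day.
The final due date is 18 September 2030.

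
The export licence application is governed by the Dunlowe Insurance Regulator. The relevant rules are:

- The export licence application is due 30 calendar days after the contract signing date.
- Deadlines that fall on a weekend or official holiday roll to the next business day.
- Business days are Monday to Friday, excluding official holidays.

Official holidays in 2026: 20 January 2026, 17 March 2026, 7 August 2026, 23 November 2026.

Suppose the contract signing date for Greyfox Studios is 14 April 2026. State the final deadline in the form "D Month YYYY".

Adding 30 calendar days to 14 April 2026 gives 14 May 2026.
14 May 2026 is a Thursday and not a listed holiday, so it stands.
So the filing is due 14 May 2026.

14 May 2026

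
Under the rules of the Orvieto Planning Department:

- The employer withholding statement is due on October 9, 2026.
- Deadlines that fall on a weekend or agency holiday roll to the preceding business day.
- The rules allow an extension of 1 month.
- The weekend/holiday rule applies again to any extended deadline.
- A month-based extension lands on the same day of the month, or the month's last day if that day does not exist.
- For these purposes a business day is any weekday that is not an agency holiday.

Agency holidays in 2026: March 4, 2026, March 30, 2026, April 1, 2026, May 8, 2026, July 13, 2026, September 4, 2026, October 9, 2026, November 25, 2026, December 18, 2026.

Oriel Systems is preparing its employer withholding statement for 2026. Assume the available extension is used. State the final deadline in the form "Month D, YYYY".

The statutory due date is October 9, 2026.
October 9, 2026 is a listed holiday, so it moves to the preceding business day, October 8, 2026 (Thursday).
Applying the 1 month extension: 1 month after October 8, 2026 is November 8, 2026.
Because November 8, 2026 is a Sunday, the deadline becomes November 6, 2026 (Friday).
The final due date is November 6, 2026.

November 6, 2026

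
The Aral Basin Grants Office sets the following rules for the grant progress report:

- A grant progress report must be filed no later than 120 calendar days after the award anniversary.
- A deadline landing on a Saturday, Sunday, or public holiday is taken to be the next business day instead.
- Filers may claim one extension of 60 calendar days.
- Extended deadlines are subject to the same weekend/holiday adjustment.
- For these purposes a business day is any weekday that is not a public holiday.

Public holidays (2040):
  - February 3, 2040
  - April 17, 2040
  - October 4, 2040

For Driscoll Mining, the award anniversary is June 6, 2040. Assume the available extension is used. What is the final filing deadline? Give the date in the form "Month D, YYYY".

From June 6, 2040, 120 calendar days later is October 4, 2040.
October 4, 2040 is a listed holiday; the next business day is October 5, 2040 (Friday).
Applying the 60-calendar-day extension: October 5, 2040 + 60 days = December 4, 2040.
Since December 4, 2040 is a Tuesday and not a holiday, the date is unchanged.
Deadline: December 4, 2040.

December 4, 2040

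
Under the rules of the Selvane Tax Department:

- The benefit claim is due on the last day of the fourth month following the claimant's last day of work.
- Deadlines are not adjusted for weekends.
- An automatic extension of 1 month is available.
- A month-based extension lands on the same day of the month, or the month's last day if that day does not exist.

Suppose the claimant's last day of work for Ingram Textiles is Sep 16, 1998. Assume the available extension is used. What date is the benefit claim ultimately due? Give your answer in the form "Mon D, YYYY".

4 months after Sep 16, 1998 falls in January 1999; the last day of that month is Jan 31, 1999.
Jan 31, 1999 is a Sunday; no weekend or holiday adjustment applies.
Applying the 1 month extension: 1 month after Jan 31, 1999 is Feb 28, 1999 (day 31 does not exist in February, so the month's last day is used).
Feb 28, 1999 falls on a Sunday. The rules make no weekend/holiday allowance, so it remains Feb 28, 1999.
Deadline: Feb 28, 1999.

Feb 28, 1999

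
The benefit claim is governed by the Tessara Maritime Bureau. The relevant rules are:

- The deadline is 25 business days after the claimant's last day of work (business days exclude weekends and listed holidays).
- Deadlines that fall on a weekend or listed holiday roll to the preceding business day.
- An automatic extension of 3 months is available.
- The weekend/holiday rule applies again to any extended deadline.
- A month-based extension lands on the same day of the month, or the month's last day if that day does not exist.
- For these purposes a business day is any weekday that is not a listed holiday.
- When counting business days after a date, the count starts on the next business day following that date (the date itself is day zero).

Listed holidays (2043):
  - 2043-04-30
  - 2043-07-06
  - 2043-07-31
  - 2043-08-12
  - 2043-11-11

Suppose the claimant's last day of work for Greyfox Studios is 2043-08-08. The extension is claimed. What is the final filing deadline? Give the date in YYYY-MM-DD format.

2043-12-14

Counting 25 business days after 2043-08-08 (skipping weekends and listed holidays) reaches 2043-09-14.
2043-09-14 is a Monday and not a listed holiday, so it stands.
Add 3 months to 2043-09-14: 2043-12-14.
2043-12-14 falls on a Monday, which is a business day, so no adjustment is needed.
So the filing is due 2043-12-14.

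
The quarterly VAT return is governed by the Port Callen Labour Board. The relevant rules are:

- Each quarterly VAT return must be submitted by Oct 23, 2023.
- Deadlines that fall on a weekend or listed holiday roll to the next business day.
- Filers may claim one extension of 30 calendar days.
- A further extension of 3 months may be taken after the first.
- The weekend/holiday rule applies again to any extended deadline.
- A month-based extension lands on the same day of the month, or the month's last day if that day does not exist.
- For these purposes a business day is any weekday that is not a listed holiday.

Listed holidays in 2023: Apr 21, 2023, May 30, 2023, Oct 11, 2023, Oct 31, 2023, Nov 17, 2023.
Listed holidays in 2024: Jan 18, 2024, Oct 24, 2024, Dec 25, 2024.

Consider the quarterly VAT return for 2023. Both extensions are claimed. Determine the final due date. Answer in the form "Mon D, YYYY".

Feb 22, 2024

The stated deadline is Oct 23, 2023.
Since Oct 23, 2023 is a Monday and not a holiday, the date is unchanged.
The 30-calendar-day extension moves the deadline from Oct 23, 2023 to Nov 22, 2023.
Since Nov 22, 2023 is a Wednesday and not a holiday, the date is unchanged.
Add 3 months to Nov 22, 2023: Feb 22, 2024.
Feb 22, 2024 (Thursday) is already a business day.
Final deadline: Feb 22, 2024.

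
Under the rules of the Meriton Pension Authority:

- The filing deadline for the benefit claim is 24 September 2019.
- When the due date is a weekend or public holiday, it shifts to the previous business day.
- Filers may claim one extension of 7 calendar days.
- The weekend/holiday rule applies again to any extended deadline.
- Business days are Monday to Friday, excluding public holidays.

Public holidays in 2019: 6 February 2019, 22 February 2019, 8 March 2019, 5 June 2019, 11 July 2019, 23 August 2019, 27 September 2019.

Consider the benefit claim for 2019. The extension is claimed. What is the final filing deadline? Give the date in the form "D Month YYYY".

1 October 2019

The stated deadline is 24 September 2019.
24 September 2019 falls on a Tuesday, which is a business day, so no adjustment is needed.
The 7-calendar-day extension moves the deadline from 24 September 2019 to 1 October 2019.
1 October 2019 is a Tuesday and not a listed holiday, so it stands.
Deadline: 1 October 2019.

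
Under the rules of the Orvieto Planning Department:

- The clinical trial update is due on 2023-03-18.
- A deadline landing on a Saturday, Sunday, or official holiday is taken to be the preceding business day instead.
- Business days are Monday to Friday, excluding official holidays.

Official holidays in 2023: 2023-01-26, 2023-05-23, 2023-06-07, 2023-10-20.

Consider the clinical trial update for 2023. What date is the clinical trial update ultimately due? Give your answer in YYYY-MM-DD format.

The stated deadline is 2023-03-18.
2023-03-18 is a Saturday; the preceding business day is 2023-03-17 (Friday).
So the filing is due 2023-03-17.

2023-03-17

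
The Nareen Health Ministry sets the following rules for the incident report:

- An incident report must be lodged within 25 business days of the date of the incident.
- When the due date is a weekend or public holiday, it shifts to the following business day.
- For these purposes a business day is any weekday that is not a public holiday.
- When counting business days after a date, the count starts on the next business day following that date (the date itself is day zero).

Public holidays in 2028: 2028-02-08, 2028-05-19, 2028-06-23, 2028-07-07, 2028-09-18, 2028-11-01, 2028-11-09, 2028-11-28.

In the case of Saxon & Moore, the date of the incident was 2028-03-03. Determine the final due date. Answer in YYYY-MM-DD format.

Starting the day after 2028-03-03 and counting 25 business days lands on 2028-04-07.
2028-04-07 is a Friday and not a listed holiday, so it stands.
Final deadline: 2028-04-07.

2028-04-07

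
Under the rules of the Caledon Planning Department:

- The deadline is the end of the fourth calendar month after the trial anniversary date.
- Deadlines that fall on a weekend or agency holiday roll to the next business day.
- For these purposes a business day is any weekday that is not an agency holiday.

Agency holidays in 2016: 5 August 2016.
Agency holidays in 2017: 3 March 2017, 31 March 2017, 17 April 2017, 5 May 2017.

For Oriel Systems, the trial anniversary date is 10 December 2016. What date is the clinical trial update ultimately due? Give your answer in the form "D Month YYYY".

4 months after 10 December 2016 is April 2017; that month ends on 30 April 2017.
30 April 2017 falls on a Sunday. Rolling to the next business day gives 1 May 2017, a Monday.
Deadline: 1 May 2017.

1 May 2017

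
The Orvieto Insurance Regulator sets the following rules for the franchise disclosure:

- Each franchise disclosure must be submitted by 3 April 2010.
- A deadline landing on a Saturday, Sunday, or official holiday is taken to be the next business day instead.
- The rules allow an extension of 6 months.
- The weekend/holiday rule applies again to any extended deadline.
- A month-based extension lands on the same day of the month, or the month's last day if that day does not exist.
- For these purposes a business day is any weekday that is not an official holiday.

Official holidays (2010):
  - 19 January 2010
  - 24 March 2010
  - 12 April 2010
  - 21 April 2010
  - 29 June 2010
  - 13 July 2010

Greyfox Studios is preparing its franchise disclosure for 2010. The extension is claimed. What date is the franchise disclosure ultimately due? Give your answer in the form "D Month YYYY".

Start from the fixed due date, 3 April 2010.
3 April 2010 is a Saturday, so it moves to the next business day, 5 April 2010 (Monday).
The 6 months extension carries 5 April 2010 to 5 October 2010.
5 October 2010 is a Tuesday and not a listed holiday, so it stands.
Final deadline: 5 October 2010.

5 October 2010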